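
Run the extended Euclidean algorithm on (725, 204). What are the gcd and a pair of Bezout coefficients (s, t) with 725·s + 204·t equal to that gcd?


Euclidean algorithm on (725, 204) — divide until remainder is 0:
  725 = 3 · 204 + 113
  204 = 1 · 113 + 91
  113 = 1 · 91 + 22
  91 = 4 · 22 + 3
  22 = 7 · 3 + 1
  3 = 3 · 1 + 0
gcd(725, 204) = 1.
Track Bezout coefficients alongside the remainders: start with r₀ = 725 = a·1 + b·0 (s = 1, t = 0) and r₁ = 204 = a·0 + b·1 (s = 0, t = 1); each new remainder r_{k+1} = r_{k-1} − q_k·r_k inherits s_{k+1} = s_{k-1} − q_k·s_k, t_{k+1} = t_{k-1} − q_k·t_k, so r_k = a·s_k + b·t_k at every step:
  q = 3: r = 113, s = 1 − 3·0 = 1, t = 0 − 3·1 = -3  (check: 725·1 + 204·(-3) = 113)
  q = 1: r = 91, s = 0 − 1·1 = -1, t = 1 − 1·(-3) = 4  (check: 725·(-1) + 204·4 = 91)
  q = 1: r = 22, s = 1 − 1·(-1) = 2, t = -3 − 1·4 = -7  (check: 725·2 + 204·(-7) = 22)
  q = 4: r = 3, s = -1 − 4·2 = -9, t = 4 − 4·(-7) = 32  (check: 725·(-9) + 204·32 = 3)
  q = 7: r = 1, s = 2 − 7·(-9) = 65, t = -7 − 7·32 = -231  (check: 725·65 + 204·(-231) = 1)
The row with r = 1 (the gcd) gives the Bezout coefficients s = 65, t = -231.
Result: 725 · (65) + 204 · (-231) = 1.

gcd(725, 204) = 1; s = 65, t = -231 (check: 725·65 + 204·(-231) = 1).


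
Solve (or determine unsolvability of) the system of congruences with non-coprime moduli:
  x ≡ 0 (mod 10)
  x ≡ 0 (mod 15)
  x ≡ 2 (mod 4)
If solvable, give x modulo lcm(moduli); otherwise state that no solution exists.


Moduli 10, 15, 4 are not pairwise coprime, so CRT works modulo lcm(m_i) when all pairwise compatibility conditions hold.
Pairwise compatibility: gcd(m_i, m_j) must divide a_i - a_j for every pair.
Merge one congruence at a time:
  Start: x ≡ 0 (mod 10).
  Combine with x ≡ 0 (mod 15): gcd(10, 15) = 5; 0 - 0 = 0, which IS divisible by 5, so compatible.
    Write x = 0 + 10·t and substitute into x ≡ 0 (mod 15): 10·t ≡ 0 − 0 = 0 (mod 15).
    Divide the congruence (and modulus) by g = 5: 2·t ≡ 0 (mod 3).
    The inverse of 2 mod 3 is 2 (since 2·2 = 4 = 1·3 + 1), so t ≡ 2·0 = 0 ≡ 0 (mod 3).
    Then x = 0 + 10·0 = 0, valid modulo lcm(10, 15) = 30: x ≡ 0 (mod 30).
  Combine with x ≡ 2 (mod 4): gcd(30, 4) = 2; 2 - 0 = 2, which IS divisible by 2, so compatible.
    Write x = 0 + 30·t and substitute into x ≡ 2 (mod 4): 30·t ≡ 2 − 0 = 2 (mod 4).
    Divide the congruence (and modulus) by g = 2: 15·t ≡ 1 (mod 2).
    Reduce coefficients mod 2: 1·t ≡ 1 (mod 2).
    So t ≡ 1 (mod 2).
    Then x = 0 + 30·1 = 30, valid modulo lcm(30, 4) = 60: x ≡ 30 (mod 60).
Verify: 30 mod 10 = 0, 30 mod 15 = 0, 30 mod 4 = 2.

x ≡ 30 (mod 60).


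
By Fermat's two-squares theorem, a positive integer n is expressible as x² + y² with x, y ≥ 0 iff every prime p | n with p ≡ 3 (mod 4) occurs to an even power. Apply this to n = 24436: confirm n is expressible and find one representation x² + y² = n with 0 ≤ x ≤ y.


Step 1: Factor n = 24436 = 2^2 · 41 · 149.
Step 2: Check the mod-4 condition on each prime factor: 2 = 2 (special); 41 ≡ 1 (mod 4), exponent 1; 149 ≡ 1 (mod 4), exponent 1.
All primes ≡ 3 (mod 4) appear to even exponent (or don't appear), so by the two-squares theorem n IS expressible as a sum of two squares.
Step 3: Build a representation. Group n = k² · m with k = 2 and m = 41 · 149 = 6109 (a product of primes ≡ 1 (mod 4)); a representation of m scales to one of n via (k·x)² + (k·y)² = k²(x² + y²). Each prime p ≡ 1 (mod 4) is itself a sum of two squares; find a² by testing p − a² for a perfect square:
  41: 41 − 1² = 40, 41 − 2² = 37, 41 − 3² = 32, 41 − 4² = 25 = 5² ⇒ 41 = 4² + 5².
  149: 149 − 1² = 148, 149 − 2² = 145, 149 − 3² = 140, 149 − 4² = 133, 149 − 5² = 124, 149 − 6² = 113, 149 − 7² = 100 = 10² ⇒ 149 = 7² + 10².
  Combine using the Brahmagupta–Fibonacci identity (a² + b²)(c² + d²) = (ac − bd)² + (ad + bc)² = (ac + bd)² + (ad − bc)²:
  41 · 149 = 6109: from (4² + 5²)(7² + 10²), take (4·7 − 5·10, 4·10 + 5·7) = (28 − 50, 40 + 35) = (-22, 75); dropping signs (only squares matter) gives (22, 75); check 22² + 75² = 484 + 5625 = 6109 ✓.
  Scale by k = 2: (2·22, 2·75) = (44, 150).
Step 4: Order so x ≤ y and verify: 44² + 150² = 1936 + 22500 = 24436 = n. ✓

n = 24436 = 44² + 150² (one valid representation with x ≤ y).


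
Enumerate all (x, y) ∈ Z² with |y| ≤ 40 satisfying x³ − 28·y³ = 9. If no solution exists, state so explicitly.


The equation is x³ - 28y³ = 9. For fixed y, x³ = 28·y³ + 9, so a solution requires the RHS to be a perfect cube.
Strategy: iterate y from -40 to 40, compute RHS = 28·y³ + 9, and check whether it is a (positive or negative) perfect cube.
Check small values of y:
  y = 0: RHS = 9 is not a perfect cube.
  y = 1: RHS = 37 is not a perfect cube.
  y = -1: RHS = -19 is not a perfect cube.
  y = 2: RHS = 233 is not a perfect cube.
  y = -2: RHS = -215 is not a perfect cube.
  y = 3: RHS = 765 is not a perfect cube.
  y = -3: RHS = -747 is not a perfect cube.
Continuing the search up to |y| = 40 finds no solutions either.
No (x, y) in the scanned range satisfies the equation.

No integer solutions with |y| ≤ 40.


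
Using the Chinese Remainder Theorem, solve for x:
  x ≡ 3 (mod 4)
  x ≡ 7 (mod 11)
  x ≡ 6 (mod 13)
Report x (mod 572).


Moduli 4, 11, 13 are pairwise coprime; by CRT there is a unique solution modulo M = 4 · 11 · 13 = 572.
Solve pairwise, accumulating the modulus:
  Start with x ≡ 3 (mod 4).
  Combine with x ≡ 7 (mod 11): since gcd(4, 11) = 1, we get a unique residue mod 44.
    Write x = 3 + 4·t and substitute into x ≡ 7 (mod 11): 4·t ≡ 7 − 3 = 4 (mod 11).
    The inverse of 4 mod 11 is 3 (since 4·3 = 12 = 1·11 + 1), so t ≡ 3·4 = 12 ≡ 1 (mod 11).
    Then x = 3 + 4·1 = 7, valid modulo lcm(4, 11) = 44: x ≡ 7 (mod 44).
  Combine with x ≡ 6 (mod 13): since gcd(44, 13) = 1, we get a unique residue mod 572.
    Write x = 7 + 44·t and substitute into x ≡ 6 (mod 13): 44·t ≡ 6 − 7 = -1 (mod 13).
    Reduce coefficients mod 13: 5·t ≡ 12 (mod 13).
    The inverse of 5 mod 13 is 8 (since 5·8 = 40 = 3·13 + 1), so t ≡ 8·12 = 96 ≡ 5 (mod 13).
    Then x = 7 + 44·5 = 227, valid modulo lcm(44, 13) = 572: x ≡ 227 (mod 572).
Verify: 227 mod 4 = 3 ✓, 227 mod 11 = 7 ✓, 227 mod 13 = 6 ✓.

x ≡ 227 (mod 572).


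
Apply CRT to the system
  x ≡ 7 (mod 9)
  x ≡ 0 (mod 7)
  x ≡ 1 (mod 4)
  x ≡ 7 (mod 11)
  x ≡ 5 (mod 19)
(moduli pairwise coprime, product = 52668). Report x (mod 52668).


Product of moduli M = 9 · 7 · 4 · 11 · 19 = 52668.
Merge one congruence at a time:
  Start: x ≡ 7 (mod 9).
  Combine with x ≡ 0 (mod 7); new modulus lcm = 63.
    Write x = 7 + 9·t and substitute into x ≡ 0 (mod 7): 9·t ≡ 0 − 7 = -7 (mod 7).
    Reduce coefficients mod 7: 2·t ≡ 0 (mod 7).
    The inverse of 2 mod 7 is 4 (since 2·4 = 8 = 1·7 + 1), so t ≡ 4·0 = 0 ≡ 0 (mod 7).
    Then x = 7 + 9·0 = 7, valid modulo lcm(9, 7) = 63: x ≡ 7 (mod 63).
  Combine with x ≡ 1 (mod 4); new modulus lcm = 252.
    Write x = 7 + 63·t and substitute into x ≡ 1 (mod 4): 63·t ≡ 1 − 7 = -6 (mod 4).
    Reduce coefficients mod 4: 3·t ≡ 2 (mod 4).
    The inverse of 3 mod 4 is 3 (since 3·3 = 9 = 2·4 + 1), so t ≡ 3·2 = 6 ≡ 2 (mod 4).
    Then x = 7 + 63·2 = 133, valid modulo lcm(63, 4) = 252: x ≡ 133 (mod 252).
  Combine with x ≡ 7 (mod 11); new modulus lcm = 2772.
    Write x = 133 + 252·t and substitute into x ≡ 7 (mod 11): 252·t ≡ 7 − 133 = -126 (mod 11).
    Reduce coefficients mod 11: 10·t ≡ 6 (mod 11).
    The inverse of 10 mod 11 is 10 (since 10·10 = 100 = 9·11 + 1), so t ≡ 10·6 = 60 ≡ 5 (mod 11).
    Then x = 133 + 252·5 = 1393, valid modulo lcm(252, 11) = 2772: x ≡ 1393 (mod 2772).
  Combine with x ≡ 5 (mod 19); new modulus lcm = 52668.
    Write x = 1393 + 2772·t and substitute into x ≡ 5 (mod 19): 2772·t ≡ 5 − 1393 = -1388 (mod 19).
    Reduce coefficients mod 19: 17·t ≡ 18 (mod 19).
    The inverse of 17 mod 19 is 9 (since 17·9 = 153 = 8·19 + 1), so t ≡ 9·18 = 162 ≡ 10 (mod 19).
    Then x = 1393 + 2772·10 = 29113, valid modulo lcm(2772, 19) = 52668: x ≡ 29113 (mod 52668).
Verify against each original: 29113 mod 9 = 7, 29113 mod 7 = 0, 29113 mod 4 = 1, 29113 mod 11 = 7, 29113 mod 19 = 5.

x ≡ 29113 (mod 52668).


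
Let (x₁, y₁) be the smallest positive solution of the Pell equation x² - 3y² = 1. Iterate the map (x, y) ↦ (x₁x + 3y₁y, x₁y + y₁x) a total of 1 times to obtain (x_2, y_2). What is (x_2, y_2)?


Step 1: Find the fundamental solution (x₁, y₁) of x² - 3y² = 1.
  Expand √3 as a continued fraction. a₀ = ⌊√3⌋ = 1; iterate m_{k+1} = d_k·a_k − m_k, d_{k+1} = (3 − m_{k+1}²)/d_k, a_{k+1} = ⌊(a₀ + m_{k+1})/d_{k+1}⌋ (starting m₀ = 0, d₀ = 1), with convergents p_k = a_k·p_{k-1} + p_{k-2}, q_k = a_k·q_{k-1} + q_{k-2} (p₋₁ = 1, q₋₁ = 0):
  k = 0: a₀ = 1; p₀/q₀ = 1/1; p₀² − 3·q₀² = 1 − 3 = -2.
  k = 1: m = 1, d = 2, a = ⌊(1 + 1)/2⌋ = 1; p/q = (1·1 + 1)/(1·1 + 0) = 2/1; p² − 3·q² = 4 − 3 = 1.
  The first convergent with p² − 3·q² = 1 gives the fundamental solution (x₁, y₁) = (2, 1).
Step 2: Apply the recurrence (x_{n+1}, y_{n+1}) = (x₁x_n + 3y₁y_n, x₁y_n + y₁x_n) repeatedly.
  From (x_1, y_1) = (2, 1): x_2 = 2·2 + 3·1·1 = 7; y_2 = 2·1 + 1·2 = 4.
Step 3: Verify x_2² - 3·y_2² = 49 - 48 = 1 (should be 1). ✓

(x_1, y_1) = (2, 1); (x_2, y_2) = (7, 4).


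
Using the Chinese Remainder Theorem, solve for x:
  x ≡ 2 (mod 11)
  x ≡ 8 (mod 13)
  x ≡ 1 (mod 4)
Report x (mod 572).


Moduli 11, 13, 4 are pairwise coprime; by CRT there is a unique solution modulo M = 11 · 13 · 4 = 572.
Solve pairwise, accumulating the modulus:
  Start with x ≡ 2 (mod 11).
  Combine with x ≡ 8 (mod 13): since gcd(11, 13) = 1, we get a unique residue mod 143.
    Write x = 2 + 11·t and substitute into x ≡ 8 (mod 13): 11·t ≡ 8 − 2 = 6 (mod 13).
    The inverse of 11 mod 13 is 6 (since 11·6 = 66 = 5·13 + 1), so t ≡ 6·6 = 36 ≡ 10 (mod 13).
    Then x = 2 + 11·10 = 112, valid modulo lcm(11, 13) = 143: x ≡ 112 (mod 143).
  Combine with x ≡ 1 (mod 4): since gcd(143, 4) = 1, we get a unique residue mod 572.
    Write x = 112 + 143·t and substitute into x ≡ 1 (mod 4): 143·t ≡ 1 − 112 = -111 (mod 4).
    Reduce coefficients mod 4: 3·t ≡ 1 (mod 4).
    The inverse of 3 mod 4 is 3 (since 3·3 = 9 = 2·4 + 1), so t ≡ 3·1 = 3 ≡ 3 (mod 4).
    Then x = 112 + 143·3 = 541, valid modulo lcm(143, 4) = 572: x ≡ 541 (mod 572).
Verify: 541 mod 11 = 2 ✓, 541 mod 13 = 8 ✓, 541 mod 4 = 1 ✓.

x ≡ 541 (mod 572).


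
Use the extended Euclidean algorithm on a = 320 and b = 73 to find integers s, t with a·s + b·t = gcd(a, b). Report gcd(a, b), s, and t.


Euclidean algorithm on (320, 73) — divide until remainder is 0:
  320 = 4 · 73 + 28
  73 = 2 · 28 + 17
  28 = 1 · 17 + 11
  17 = 1 · 11 + 6
  11 = 1 · 6 + 5
  6 = 1 · 5 + 1
  5 = 5 · 1 + 0
gcd(320, 73) = 1.
Track Bezout coefficients alongside the remainders: start with r₀ = 320 = a·1 + b·0 (s = 1, t = 0) and r₁ = 73 = a·0 + b·1 (s = 0, t = 1); each new remainder r_{k+1} = r_{k-1} − q_k·r_k inherits s_{k+1} = s_{k-1} − q_k·s_k, t_{k+1} = t_{k-1} − q_k·t_k, so r_k = a·s_k + b·t_k at every step:
  q = 4: r = 28, s = 1 − 4·0 = 1, t = 0 − 4·1 = -4  (check: 320·1 + 73·(-4) = 28)
  q = 2: r = 17, s = 0 − 2·1 = -2, t = 1 − 2·(-4) = 9  (check: 320·(-2) + 73·9 = 17)
  q = 1: r = 11, s = 1 − 1·(-2) = 3, t = -4 − 1·9 = -13  (check: 320·3 + 73·(-13) = 11)
  q = 1: r = 6, s = -2 − 1·3 = -5, t = 9 − 1·(-13) = 22  (check: 320·(-5) + 73·22 = 6)
  q = 1: r = 5, s = 3 − 1·(-5) = 8, t = -13 − 1·22 = -35  (check: 320·8 + 73·(-35) = 5)
  q = 1: r = 1, s = -5 − 1·8 = -13, t = 22 − 1·(-35) = 57  (check: 320·(-13) + 73·57 = 1)
The row with r = 1 (the gcd) gives the Bezout coefficients s = -13, t = 57.
Result: 320 · (-13) + 73 · (57) = 1.

gcd(320, 73) = 1; s = -13, t = 57 (check: 320·(-13) + 73·57 = 1).


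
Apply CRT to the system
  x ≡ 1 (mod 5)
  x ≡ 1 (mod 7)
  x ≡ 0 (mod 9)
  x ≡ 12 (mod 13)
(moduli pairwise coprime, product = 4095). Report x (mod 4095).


Product of moduli M = 5 · 7 · 9 · 13 = 4095.
Merge one congruence at a time:
  Start: x ≡ 1 (mod 5).
  Combine with x ≡ 1 (mod 7); new modulus lcm = 35.
    Write x = 1 + 5·t and substitute into x ≡ 1 (mod 7): 5·t ≡ 1 − 1 = 0 (mod 7).
    The inverse of 5 mod 7 is 3 (since 5·3 = 15 = 2·7 + 1), so t ≡ 3·0 = 0 ≡ 0 (mod 7).
    Then x = 1 + 5·0 = 1, valid modulo lcm(5, 7) = 35: x ≡ 1 (mod 35).
  Combine with x ≡ 0 (mod 9); new modulus lcm = 315.
    Write x = 1 + 35·t and substitute into x ≡ 0 (mod 9): 35·t ≡ 0 − 1 = -1 (mod 9).
    Reduce coefficients mod 9: 8·t ≡ 8 (mod 9).
    The inverse of 8 mod 9 is 8 (since 8·8 = 64 = 7·9 + 1), so t ≡ 8·8 = 64 ≡ 1 (mod 9).
    Then x = 1 + 35·1 = 36, valid modulo lcm(35, 9) = 315: x ≡ 36 (mod 315).
  Combine with x ≡ 12 (mod 13); new modulus lcm = 4095.
    Write x = 36 + 315·t and substitute into x ≡ 12 (mod 13): 315·t ≡ 12 − 36 = -24 (mod 13).
    Reduce coefficients mod 13: 3·t ≡ 2 (mod 13).
    The inverse of 3 mod 13 is 9 (since 3·9 = 27 = 2·13 + 1), so t ≡ 9·2 = 18 ≡ 5 (mod 13).
    Then x = 36 + 315·5 = 1611, valid modulo lcm(315, 13) = 4095: x ≡ 1611 (mod 4095).
Verify against each original: 1611 mod 5 = 1, 1611 mod 7 = 1, 1611 mod 9 = 0, 1611 mod 13 = 12.

x ≡ 1611 (mod 4095).


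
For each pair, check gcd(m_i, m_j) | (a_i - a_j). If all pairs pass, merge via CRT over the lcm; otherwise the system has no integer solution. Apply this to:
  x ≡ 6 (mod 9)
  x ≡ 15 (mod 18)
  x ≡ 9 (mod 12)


Moduli 9, 18, 12 are not pairwise coprime, so CRT works modulo lcm(m_i) when all pairwise compatibility conditions hold.
Pairwise compatibility: gcd(m_i, m_j) must divide a_i - a_j for every pair.
Merge one congruence at a time:
  Start: x ≡ 6 (mod 9).
  Combine with x ≡ 15 (mod 18): gcd(9, 18) = 9; 15 - 6 = 9, which IS divisible by 9, so compatible.
    Write x = 6 + 9·t and substitute into x ≡ 15 (mod 18): 9·t ≡ 15 − 6 = 9 (mod 18).
    Divide the congruence (and modulus) by g = 9: 1·t ≡ 1 (mod 2).
    So t ≡ 1 (mod 2).
    Then x = 6 + 9·1 = 15, valid modulo lcm(9, 18) = 18: x ≡ 15 (mod 18).
  Combine with x ≡ 9 (mod 12): gcd(18, 12) = 6; 9 - 15 = -6, which IS divisible by 6, so compatible.
    Write x = 15 + 18·t and substitute into x ≡ 9 (mod 12): 18·t ≡ 9 − 15 = -6 (mod 12).
    Divide the congruence (and modulus) by g = 6: 3·t ≡ -1 (mod 2).
    Reduce coefficients mod 2: 1·t ≡ 1 (mod 2).
    So t ≡ 1 (mod 2).
    Then x = 15 + 18·1 = 33, valid modulo lcm(18, 12) = 36: x ≡ 33 (mod 36).
Verify: 33 mod 9 = 6, 33 mod 18 = 15, 33 mod 12 = 9.

x ≡ 33 (mod 36).


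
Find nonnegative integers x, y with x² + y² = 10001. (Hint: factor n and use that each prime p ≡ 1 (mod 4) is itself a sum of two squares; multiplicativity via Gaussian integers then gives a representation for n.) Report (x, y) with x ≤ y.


Step 1: Factor n = 10001 = 73 · 137.
Step 2: Check the mod-4 condition on each prime factor: 73 ≡ 1 (mod 4), exponent 1; 137 ≡ 1 (mod 4), exponent 1.
All primes ≡ 3 (mod 4) appear to even exponent (or don't appear), so by the two-squares theorem n IS expressible as a sum of two squares.
Step 3: Build a representation. Here n = 73 · 137 is a product of primes ≡ 1 (mod 4). Each prime p ≡ 1 (mod 4) is itself a sum of two squares; find a² by testing p − a² for a perfect square:
  73: 73 − 1² = 72, 73 − 2² = 69, 73 − 3² = 64 = 8² ⇒ 73 = 3² + 8².
  137: 137 − 1² = 136, 137 − 2² = 133, 137 − 3² = 128, 137 − 4² = 121 = 11² ⇒ 137 = 4² + 11².
  Combine using the Brahmagupta–Fibonacci identity (a² + b²)(c² + d²) = (ac − bd)² + (ad + bc)² = (ac + bd)² + (ad − bc)²:
  73 · 137 = 10001: from (3² + 8²)(4² + 11²), take (3·4 − 8·11, 3·11 + 8·4) = (12 − 88, 33 + 32) = (-76, 65); dropping signs (only squares matter) gives (76, 65); check 76² + 65² = 5776 + 4225 = 10001 ✓.
Step 4: Order so x ≤ y and verify: 65² + 76² = 4225 + 5776 = 10001 = n. ✓

n = 10001 = 65² + 76² (one valid representation with x ≤ y).


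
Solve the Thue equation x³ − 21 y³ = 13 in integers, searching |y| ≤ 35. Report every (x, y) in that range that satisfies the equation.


The equation is x³ - 21y³ = 13. For fixed y, x³ = 21·y³ + 13, so a solution requires the RHS to be a perfect cube.
Strategy: iterate y from -35 to 35, compute RHS = 21·y³ + 13, and check whether it is a (positive or negative) perfect cube.
Check small values of y:
  y = 0: RHS = 13 is not a perfect cube.
  y = 1: RHS = 34 is not a perfect cube.
  y = -1: RHS = -8 = (-2)³ ⇒ x = -2 works.
  y = 2: RHS = 181 is not a perfect cube.
  y = -2: RHS = -155 is not a perfect cube.
  y = 3: RHS = 580 is not a perfect cube.
  y = -3: RHS = -554 is not a perfect cube.
Continuing, at y = -4: RHS = -1331 = (-11)³ ⇒ x = -11 works.
Searching the remaining y in |y| ≤ 35 finds no further solutions.
Collected solutions: (-2, -1), (-11, -4).

Solutions (with |y| ≤ 35): (-2, -1), (-11, -4).


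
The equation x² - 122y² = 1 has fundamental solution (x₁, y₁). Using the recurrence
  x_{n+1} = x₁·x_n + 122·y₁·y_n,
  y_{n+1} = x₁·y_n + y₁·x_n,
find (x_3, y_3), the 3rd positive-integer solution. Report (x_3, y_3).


Step 1: Find the fundamental solution (x₁, y₁) of x² - 122y² = 1.
  Expand √122 as a continued fraction. a₀ = ⌊√122⌋ = 11; iterate m_{k+1} = d_k·a_k − m_k, d_{k+1} = (122 − m_{k+1}²)/d_k, a_{k+1} = ⌊(a₀ + m_{k+1})/d_{k+1}⌋ (starting m₀ = 0, d₀ = 1), with convergents p_k = a_k·p_{k-1} + p_{k-2}, q_k = a_k·q_{k-1} + q_{k-2} (p₋₁ = 1, q₋₁ = 0):
  k = 0: a₀ = 11; p₀/q₀ = 11/1; p₀² − 122·q₀² = 121 − 122 = -1.
  k = 1: m = 11, d = 1, a = ⌊(11 + 11)/1⌋ = 22; p/q = (22·11 + 1)/(22·1 + 0) = 243/22; p² − 122·q² = 59049 − 59048 = 1.
  The first convergent with p² − 122·q² = 1 gives the fundamental solution (x₁, y₁) = (243, 22).
Step 2: Apply the recurrence (x_{n+1}, y_{n+1}) = (x₁x_n + 122y₁y_n, x₁y_n + y₁x_n) repeatedly.
  From (x_1, y_1) = (243, 22): x_2 = 243·243 + 122·22·22 = 118097; y_2 = 243·22 + 22·243 = 10692.
  From (x_2, y_2) = (118097, 10692): x_3 = 243·118097 + 122·22·10692 = 57394899; y_3 = 243·10692 + 22·118097 = 5196290.
Step 3: Verify x_3² - 122·y_3² = 3294174431220201 - 3294174431220200 = 1 (should be 1). ✓

(x_1, y_1) = (243, 22); (x_3, y_3) = (57394899, 5196290).


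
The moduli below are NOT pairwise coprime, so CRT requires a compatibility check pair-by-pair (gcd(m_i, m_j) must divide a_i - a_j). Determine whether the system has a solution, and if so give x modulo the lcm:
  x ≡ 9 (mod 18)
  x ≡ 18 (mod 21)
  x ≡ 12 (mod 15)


Moduli 18, 21, 15 are not pairwise coprime, so CRT works modulo lcm(m_i) when all pairwise compatibility conditions hold.
Pairwise compatibility: gcd(m_i, m_j) must divide a_i - a_j for every pair.
Merge one congruence at a time:
  Start: x ≡ 9 (mod 18).
  Combine with x ≡ 18 (mod 21): gcd(18, 21) = 3; 18 - 9 = 9, which IS divisible by 3, so compatible.
    Write x = 9 + 18·t and substitute into x ≡ 18 (mod 21): 18·t ≡ 18 − 9 = 9 (mod 21).
    Divide the congruence (and modulus) by g = 3: 6·t ≡ 3 (mod 7).
    The inverse of 6 mod 7 is 6 (since 6·6 = 36 = 5·7 + 1), so t ≡ 6·3 = 18 ≡ 4 (mod 7).
    Then x = 9 + 18·4 = 81, valid modulo lcm(18, 21) = 126: x ≡ 81 (mod 126).
  Combine with x ≡ 12 (mod 15): gcd(126, 15) = 3; 12 - 81 = -69, which IS divisible by 3, so compatible.
    Write x = 81 + 126·t and substitute into x ≡ 12 (mod 15): 126·t ≡ 12 − 81 = -69 (mod 15).
    Divide the congruence (and modulus) by g = 3: 42·t ≡ -23 (mod 5).
    Reduce coefficients mod 5: 2·t ≡ 2 (mod 5).
    The inverse of 2 mod 5 is 3 (since 2·3 = 6 = 1·5 + 1), so t ≡ 3·2 = 6 ≡ 1 (mod 5).
    Then x = 81 + 126·1 = 207, valid modulo lcm(126, 15) = 630: x ≡ 207 (mod 630).
Verify: 207 mod 18 = 9, 207 mod 21 = 18, 207 mod 15 = 12.

x ≡ 207 (mod 630).


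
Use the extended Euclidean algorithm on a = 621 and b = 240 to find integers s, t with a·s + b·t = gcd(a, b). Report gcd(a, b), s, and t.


Euclidean algorithm on (621, 240) — divide until remainder is 0:
  621 = 2 · 240 + 141
  240 = 1 · 141 + 99
  141 = 1 · 99 + 42
  99 = 2 · 42 + 15
  42 = 2 · 15 + 12
  15 = 1 · 12 + 3
  12 = 4 · 3 + 0
gcd(621, 240) = 3.
Track Bezout coefficients alongside the remainders: start with r₀ = 621 = a·1 + b·0 (s = 1, t = 0) and r₁ = 240 = a·0 + b·1 (s = 0, t = 1); each new remainder r_{k+1} = r_{k-1} − q_k·r_k inherits s_{k+1} = s_{k-1} − q_k·s_k, t_{k+1} = t_{k-1} − q_k·t_k, so r_k = a·s_k + b·t_k at every step:
  q = 2: r = 141, s = 1 − 2·0 = 1, t = 0 − 2·1 = -2  (check: 621·1 + 240·(-2) = 141)
  q = 1: r = 99, s = 0 − 1·1 = -1, t = 1 − 1·(-2) = 3  (check: 621·(-1) + 240·3 = 99)
  q = 1: r = 42, s = 1 − 1·(-1) = 2, t = -2 − 1·3 = -5  (check: 621·2 + 240·(-5) = 42)
  q = 2: r = 15, s = -1 − 2·2 = -5, t = 3 − 2·(-5) = 13  (check: 621·(-5) + 240·13 = 15)
  q = 2: r = 12, s = 2 − 2·(-5) = 12, t = -5 − 2·13 = -31  (check: 621·12 + 240·(-31) = 12)
  q = 1: r = 3, s = -5 − 1·12 = -17, t = 13 − 1·(-31) = 44  (check: 621·(-17) + 240·44 = 3)
The row with r = 3 (the gcd) gives the Bezout coefficients s = -17, t = 44.
Result: 621 · (-17) + 240 · (44) = 3.

gcd(621, 240) = 3; s = -17, t = 44 (check: 621·(-17) + 240·44 = 3).


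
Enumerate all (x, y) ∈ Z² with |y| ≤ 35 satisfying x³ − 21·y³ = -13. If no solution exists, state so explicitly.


The equation is x³ - 21y³ = -13. For fixed y, x³ = 21·y³ − 13, so a solution requires the RHS to be a perfect cube.
Strategy: iterate y from -35 to 35, compute RHS = 21·y³ − 13, and check whether it is a (positive or negative) perfect cube.
Check small values of y:
  y = 0: RHS = -13 is not a perfect cube.
  y = 1: RHS = 8 = (2)³ ⇒ x = 2 works.
  y = -1: RHS = -34 is not a perfect cube.
  y = 2: RHS = 155 is not a perfect cube.
  y = -2: RHS = -181 is not a perfect cube.
  y = 3: RHS = 554 is not a perfect cube.
  y = -3: RHS = -580 is not a perfect cube.
Continuing, at y = 4: RHS = 1331 = (11)³ ⇒ x = 11 works.
Searching the remaining y in |y| ≤ 35 finds no further solutions.
Collected solutions: (2, 1), (11, 4).

Solutions (with |y| ≤ 35): (2, 1), (11, 4).


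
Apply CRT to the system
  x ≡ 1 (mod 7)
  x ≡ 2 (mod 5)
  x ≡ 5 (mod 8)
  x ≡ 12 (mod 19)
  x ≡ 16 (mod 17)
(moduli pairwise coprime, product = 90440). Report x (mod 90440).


Product of moduli M = 7 · 5 · 8 · 19 · 17 = 90440.
Merge one congruence at a time:
  Start: x ≡ 1 (mod 7).
  Combine with x ≡ 2 (mod 5); new modulus lcm = 35.
    Write x = 1 + 7·t and substitute into x ≡ 2 (mod 5): 7·t ≡ 2 − 1 = 1 (mod 5).
    Reduce coefficients mod 5: 2·t ≡ 1 (mod 5).
    The inverse of 2 mod 5 is 3 (since 2·3 = 6 = 1·5 + 1), so t ≡ 3·1 = 3 ≡ 3 (mod 5).
    Then x = 1 + 7·3 = 22, valid modulo lcm(7, 5) = 35: x ≡ 22 (mod 35).
  Combine with x ≡ 5 (mod 8); new modulus lcm = 280.
    Write x = 22 + 35·t and substitute into x ≡ 5 (mod 8): 35·t ≡ 5 − 22 = -17 (mod 8).
    Reduce coefficients mod 8: 3·t ≡ 7 (mod 8).
    The inverse of 3 mod 8 is 3 (since 3·3 = 9 = 1·8 + 1), so t ≡ 3·7 = 21 ≡ 5 (mod 8).
    Then x = 22 + 35·5 = 197, valid modulo lcm(35, 8) = 280: x ≡ 197 (mod 280).
  Combine with x ≡ 12 (mod 19); new modulus lcm = 5320.
    Write x = 197 + 280·t and substitute into x ≡ 12 (mod 19): 280·t ≡ 12 − 197 = -185 (mod 19).
    Reduce coefficients mod 19: 14·t ≡ 5 (mod 19).
    The inverse of 14 mod 19 is 15 (since 14·15 = 210 = 11·19 + 1), so t ≡ 15·5 = 75 ≡ 18 (mod 19).
    Then x = 197 + 280·18 = 5237, valid modulo lcm(280, 19) = 5320: x ≡ 5237 (mod 5320).
  Combine with x ≡ 16 (mod 17); new modulus lcm = 90440.
    Write x = 5237 + 5320·t and substitute into x ≡ 16 (mod 17): 5320·t ≡ 16 − 5237 = -5221 (mod 17).
    Reduce coefficients mod 17: 16·t ≡ 15 (mod 17).
    The inverse of 16 mod 17 is 16 (since 16·16 = 256 = 15·17 + 1), so t ≡ 16·15 = 240 ≡ 2 (mod 17).
    Then x = 5237 + 5320·2 = 15877, valid modulo lcm(5320, 17) = 90440: x ≡ 15877 (mod 90440).
Verify against each original: 15877 mod 7 = 1, 15877 mod 5 = 2, 15877 mod 8 = 5, 15877 mod 19 = 12, 15877 mod 17 = 16.

x ≡ 15877 (mod 90440).


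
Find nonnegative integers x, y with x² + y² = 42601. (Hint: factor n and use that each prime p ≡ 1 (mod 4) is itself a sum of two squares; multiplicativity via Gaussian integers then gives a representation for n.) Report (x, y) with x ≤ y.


Step 1: Factor n = 42601 = 13 · 29 · 113.
Step 2: Check the mod-4 condition on each prime factor: 13 ≡ 1 (mod 4), exponent 1; 29 ≡ 1 (mod 4), exponent 1; 113 ≡ 1 (mod 4), exponent 1.
All primes ≡ 3 (mod 4) appear to even exponent (or don't appear), so by the two-squares theorem n IS expressible as a sum of two squares.
Step 3: Build a representation. Here n = 13 · 29 · 113 is a product of primes ≡ 1 (mod 4). Each prime p ≡ 1 (mod 4) is itself a sum of two squares; find a² by testing p − a² for a perfect square:
  13: 13 − 1² = 12, 13 − 2² = 9 = 3² ⇒ 13 = 2² + 3².
  29: 29 − 1² = 28, 29 − 2² = 25 = 5² ⇒ 29 = 2² + 5².
  113: 113 − 1² = 112, 113 − 2² = 109, 113 − 3² = 104, 113 − 4² = 97, 113 − 5² = 88, 113 − 6² = 77, 113 − 7² = 64 = 8² ⇒ 113 = 7² + 8².
  Combine using the Brahmagupta–Fibonacci identity (a² + b²)(c² + d²) = (ac − bd)² + (ad + bc)² = (ac + bd)² + (ad − bc)²:
  13 · 29 = 377: from (2² + 3²)(2² + 5²), take (2·2 − 3·5, 2·5 + 3·2) = (4 − 15, 10 + 6) = (-11, 16); dropping signs (only squares matter) gives (11, 16); check 11² + 16² = 121 + 256 = 377 ✓.
  377 · 113 = 42601: from (11² + 16²)(7² + 8²), take (11·7 − 16·8, 11·8 + 16·7) = (77 − 128, 88 + 112) = (-51, 200); dropping signs (only squares matter) gives (51, 200); check 51² + 200² = 2601 + 40000 = 42601 ✓.
Step 4: Order so x ≤ y and verify: 51² + 200² = 2601 + 40000 = 42601 = n. ✓

n = 42601 = 51² + 200² (one valid representation with x ≤ y).


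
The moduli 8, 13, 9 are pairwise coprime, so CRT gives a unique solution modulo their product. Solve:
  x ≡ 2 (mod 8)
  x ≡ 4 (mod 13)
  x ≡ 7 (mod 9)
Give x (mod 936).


Moduli 8, 13, 9 are pairwise coprime; by CRT there is a unique solution modulo M = 8 · 13 · 9 = 936.
Solve pairwise, accumulating the modulus:
  Start with x ≡ 2 (mod 8).
  Combine with x ≡ 4 (mod 13): since gcd(8, 13) = 1, we get a unique residue mod 104.
    Write x = 2 + 8·t and substitute into x ≡ 4 (mod 13): 8·t ≡ 4 − 2 = 2 (mod 13).
    The inverse of 8 mod 13 is 5 (since 8·5 = 40 = 3·13 + 1), so t ≡ 5·2 = 10 ≡ 10 (mod 13).
    Then x = 2 + 8·10 = 82, valid modulo lcm(8, 13) = 104: x ≡ 82 (mod 104).
  Combine with x ≡ 7 (mod 9): since gcd(104, 9) = 1, we get a unique residue mod 936.
    Write x = 82 + 104·t and substitute into x ≡ 7 (mod 9): 104·t ≡ 7 − 82 = -75 (mod 9).
    Reduce coefficients mod 9: 5·t ≡ 6 (mod 9).
    The inverse of 5 mod 9 is 2 (since 5·2 = 10 = 1·9 + 1), so t ≡ 2·6 = 12 ≡ 3 (mod 9).
    Then x = 82 + 104·3 = 394, valid modulo lcm(104, 9) = 936: x ≡ 394 (mod 936).
Verify: 394 mod 8 = 2 ✓, 394 mod 13 = 4 ✓, 394 mod 9 = 7 ✓.

x ≡ 394 (mod 936).


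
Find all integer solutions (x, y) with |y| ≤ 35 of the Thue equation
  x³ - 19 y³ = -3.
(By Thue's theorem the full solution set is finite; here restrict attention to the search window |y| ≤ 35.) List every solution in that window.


The equation is x³ - 19y³ = -3. For fixed y, x³ = 19·y³ − 3, so a solution requires the RHS to be a perfect cube.
Strategy: iterate y from -35 to 35, compute RHS = 19·y³ − 3, and check whether it is a (positive or negative) perfect cube.
Check small values of y:
  y = 0: RHS = -3 is not a perfect cube.
  y = 1: RHS = 16 is not a perfect cube.
  y = -1: RHS = -22 is not a perfect cube.
  y = 2: RHS = 149 is not a perfect cube.
  y = -2: RHS = -155 is not a perfect cube.
  y = 3: RHS = 510 is not a perfect cube.
  y = -3: RHS = -516 is not a perfect cube.
Continuing the search up to |y| = 35 finds no solutions either.
No (x, y) in the scanned range satisfies the equation.

No integer solutions with |y| ≤ 35.


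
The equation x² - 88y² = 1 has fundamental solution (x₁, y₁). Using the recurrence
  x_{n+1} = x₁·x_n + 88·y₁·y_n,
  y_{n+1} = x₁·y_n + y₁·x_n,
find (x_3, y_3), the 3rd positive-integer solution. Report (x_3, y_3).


Step 1: Find the fundamental solution (x₁, y₁) of x² - 88y² = 1.
  Expand √88 as a continued fraction. a₀ = ⌊√88⌋ = 9; iterate m_{k+1} = d_k·a_k − m_k, d_{k+1} = (88 − m_{k+1}²)/d_k, a_{k+1} = ⌊(a₀ + m_{k+1})/d_{k+1}⌋ (starting m₀ = 0, d₀ = 1), with convergents p_k = a_k·p_{k-1} + p_{k-2}, q_k = a_k·q_{k-1} + q_{k-2} (p₋₁ = 1, q₋₁ = 0):
  k = 0: a₀ = 9; p₀/q₀ = 9/1; p₀² − 88·q₀² = 81 − 88 = -7.
  k = 1: m = 9, d = 7, a = ⌊(9 + 9)/7⌋ = 2; p/q = (2·9 + 1)/(2·1 + 0) = 19/2; p² − 88·q² = 361 − 352 = 9.
  k = 2: m = 5, d = 9, a = ⌊(9 + 5)/9⌋ = 1; p/q = (1·19 + 9)/(1·2 + 1) = 28/3; p² − 88·q² = 784 − 792 = -8.
  k = 3: m = 4, d = 8, a = ⌊(9 + 4)/8⌋ = 1; p/q = (1·28 + 19)/(1·3 + 2) = 47/5; p² − 88·q² = 2209 − 2200 = 9.
  k = 4: m = 4, d = 9, a = ⌊(9 + 4)/9⌋ = 1; p/q = (1·47 + 28)/(1·5 + 3) = 75/8; p² − 88·q² = 5625 − 5632 = -7.
  k = 5: m = 5, d = 7, a = ⌊(9 + 5)/7⌋ = 2; p/q = (2·75 + 47)/(2·8 + 5) = 197/21; p² − 88·q² = 38809 − 38808 = 1.
  The first convergent with p² − 88·q² = 1 gives the fundamental solution (x₁, y₁) = (197, 21).
Step 2: Apply the recurrence (x_{n+1}, y_{n+1}) = (x₁x_n + 88y₁y_n, x₁y_n + y₁x_n) repeatedly.
  From (x_1, y_1) = (197, 21): x_2 = 197·197 + 88·21·21 = 77617; y_2 = 197·21 + 21·197 = 8274.
  From (x_2, y_2) = (77617, 8274): x_3 = 197·77617 + 88·21·8274 = 30580901; y_3 = 197·8274 + 21·77617 = 3259935.
Step 3: Verify x_3² - 88·y_3² = 935191505971801 - 935191505971800 = 1 (should be 1). ✓

(x_1, y_1) = (197, 21); (x_3, y_3) = (30580901, 3259935).


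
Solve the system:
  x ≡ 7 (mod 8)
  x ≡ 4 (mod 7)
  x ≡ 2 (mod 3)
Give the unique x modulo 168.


Moduli 8, 7, 3 are pairwise coprime; by CRT there is a unique solution modulo M = 8 · 7 · 3 = 168.
Solve pairwise, accumulating the modulus:
  Start with x ≡ 7 (mod 8).
  Combine with x ≡ 4 (mod 7): since gcd(8, 7) = 1, we get a unique residue mod 56.
    Write x = 7 + 8·t and substitute into x ≡ 4 (mod 7): 8·t ≡ 4 − 7 = -3 (mod 7).
    Reduce coefficients mod 7: 1·t ≡ 4 (mod 7).
    So t ≡ 4 (mod 7).
    Then x = 7 + 8·4 = 39, valid modulo lcm(8, 7) = 56: x ≡ 39 (mod 56).
  Combine with x ≡ 2 (mod 3): since gcd(56, 3) = 1, we get a unique residue mod 168.
    Write x = 39 + 56·t and substitute into x ≡ 2 (mod 3): 56·t ≡ 2 − 39 = -37 (mod 3).
    Reduce coefficients mod 3: 2·t ≡ 2 (mod 3).
    The inverse of 2 mod 3 is 2 (since 2·2 = 4 = 1·3 + 1), so t ≡ 2·2 = 4 ≡ 1 (mod 3).
    Then x = 39 + 56·1 = 95, valid modulo lcm(56, 3) = 168: x ≡ 95 (mod 168).
Verify: 95 mod 8 = 7 ✓, 95 mod 7 = 4 ✓, 95 mod 3 = 2 ✓.

x ≡ 95 (mod 168).


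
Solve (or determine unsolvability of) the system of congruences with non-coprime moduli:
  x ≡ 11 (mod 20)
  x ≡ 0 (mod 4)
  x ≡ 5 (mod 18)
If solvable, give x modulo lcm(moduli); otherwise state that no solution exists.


Moduli 20, 4, 18 are not pairwise coprime, so CRT works modulo lcm(m_i) when all pairwise compatibility conditions hold.
Pairwise compatibility: gcd(m_i, m_j) must divide a_i - a_j for every pair.
Merge one congruence at a time:
  Start: x ≡ 11 (mod 20).
  Combine with x ≡ 0 (mod 4): gcd(20, 4) = 4, and 0 - 11 = -11 is NOT divisible by 4.
    ⇒ system is inconsistent (no integer solution).

No solution (the system is inconsistent).


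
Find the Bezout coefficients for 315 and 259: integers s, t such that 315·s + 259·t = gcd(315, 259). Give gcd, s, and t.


Euclidean algorithm on (315, 259) — divide until remainder is 0:
  315 = 1 · 259 + 56
  259 = 4 · 56 + 35
  56 = 1 · 35 + 21
  35 = 1 · 21 + 14
  21 = 1 · 14 + 7
  14 = 2 · 7 + 0
gcd(315, 259) = 7.
Track Bezout coefficients alongside the remainders: start with r₀ = 315 = a·1 + b·0 (s = 1, t = 0) and r₁ = 259 = a·0 + b·1 (s = 0, t = 1); each new remainder r_{k+1} = r_{k-1} − q_k·r_k inherits s_{k+1} = s_{k-1} − q_k·s_k, t_{k+1} = t_{k-1} − q_k·t_k, so r_k = a·s_k + b·t_k at every step:
  q = 1: r = 56, s = 1 − 1·0 = 1, t = 0 − 1·1 = -1  (check: 315·1 + 259·(-1) = 56)
  q = 4: r = 35, s = 0 − 4·1 = -4, t = 1 − 4·(-1) = 5  (check: 315·(-4) + 259·5 = 35)
  q = 1: r = 21, s = 1 − 1·(-4) = 5, t = -1 − 1·5 = -6  (check: 315·5 + 259·(-6) = 21)
  q = 1: r = 14, s = -4 − 1·5 = -9, t = 5 − 1·(-6) = 11  (check: 315·(-9) + 259·11 = 14)
  q = 1: r = 7, s = 5 − 1·(-9) = 14, t = -6 − 1·11 = -17  (check: 315·14 + 259·(-17) = 7)
The row with r = 7 (the gcd) gives the Bezout coefficients s = 14, t = -17.
Result: 315 · (14) + 259 · (-17) = 7.

gcd(315, 259) = 7; s = 14, t = -17 (check: 315·14 + 259·(-17) = 7).


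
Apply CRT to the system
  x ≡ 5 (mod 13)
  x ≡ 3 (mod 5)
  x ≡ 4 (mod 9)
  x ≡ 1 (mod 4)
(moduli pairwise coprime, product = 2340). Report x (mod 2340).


Product of moduli M = 13 · 5 · 9 · 4 = 2340.
Merge one congruence at a time:
  Start: x ≡ 5 (mod 13).
  Combine with x ≡ 3 (mod 5); new modulus lcm = 65.
    Write x = 5 + 13·t and substitute into x ≡ 3 (mod 5): 13·t ≡ 3 − 5 = -2 (mod 5).
    Reduce coefficients mod 5: 3·t ≡ 3 (mod 5).
    The inverse of 3 mod 5 is 2 (since 3·2 = 6 = 1·5 + 1), so t ≡ 2·3 = 6 ≡ 1 (mod 5).
    Then x = 5 + 13·1 = 18, valid modulo lcm(13, 5) = 65: x ≡ 18 (mod 65).
  Combine with x ≡ 4 (mod 9); new modulus lcm = 585.
    Write x = 18 + 65·t and substitute into x ≡ 4 (mod 9): 65·t ≡ 4 − 18 = -14 (mod 9).
    Reduce coefficients mod 9: 2·t ≡ 4 (mod 9).
    The inverse of 2 mod 9 is 5 (since 2·5 = 10 = 1·9 + 1), so t ≡ 5·4 = 20 ≡ 2 (mod 9).
    Then x = 18 + 65·2 = 148, valid modulo lcm(65, 9) = 585: x ≡ 148 (mod 585).
  Combine with x ≡ 1 (mod 4); new modulus lcm = 2340.
    Write x = 148 + 585·t and substitute into x ≡ 1 (mod 4): 585·t ≡ 1 − 148 = -147 (mod 4).
    Reduce coefficients mod 4: 1·t ≡ 1 (mod 4).
    So t ≡ 1 (mod 4).
    Then x = 148 + 585·1 = 733, valid modulo lcm(585, 4) = 2340: x ≡ 733 (mod 2340).
Verify against each original: 733 mod 13 = 5, 733 mod 5 = 3, 733 mod 9 = 4, 733 mod 4 = 1.

x ≡ 733 (mod 2340).


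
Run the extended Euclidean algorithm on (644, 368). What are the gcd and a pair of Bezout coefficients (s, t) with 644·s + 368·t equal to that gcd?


Euclidean algorithm on (644, 368) — divide until remainder is 0:
  644 = 1 · 368 + 276
  368 = 1 · 276 + 92
  276 = 3 · 92 + 0
gcd(644, 368) = 92.
Track Bezout coefficients alongside the remainders: start with r₀ = 644 = a·1 + b·0 (s = 1, t = 0) and r₁ = 368 = a·0 + b·1 (s = 0, t = 1); each new remainder r_{k+1} = r_{k-1} − q_k·r_k inherits s_{k+1} = s_{k-1} − q_k·s_k, t_{k+1} = t_{k-1} − q_k·t_k, so r_k = a·s_k + b·t_k at every step:
  q = 1: r = 276, s = 1 − 1·0 = 1, t = 0 − 1·1 = -1  (check: 644·1 + 368·(-1) = 276)
  q = 1: r = 92, s = 0 − 1·1 = -1, t = 1 − 1·(-1) = 2  (check: 644·(-1) + 368·2 = 92)
The row with r = 92 (the gcd) gives the Bezout coefficients s = -1, t = 2.
Result: 644 · (-1) + 368 · (2) = 92.

gcd(644, 368) = 92; s = -1, t = 2 (check: 644·(-1) + 368·2 = 92).


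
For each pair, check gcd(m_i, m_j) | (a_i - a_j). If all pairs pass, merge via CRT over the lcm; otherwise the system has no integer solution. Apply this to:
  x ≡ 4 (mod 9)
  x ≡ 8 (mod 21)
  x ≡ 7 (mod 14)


Moduli 9, 21, 14 are not pairwise coprime, so CRT works modulo lcm(m_i) when all pairwise compatibility conditions hold.
Pairwise compatibility: gcd(m_i, m_j) must divide a_i - a_j for every pair.
Merge one congruence at a time:
  Start: x ≡ 4 (mod 9).
  Combine with x ≡ 8 (mod 21): gcd(9, 21) = 3, and 8 - 4 = 4 is NOT divisible by 3.
    ⇒ system is inconsistent (no integer solution).

No solution (the system is inconsistent).


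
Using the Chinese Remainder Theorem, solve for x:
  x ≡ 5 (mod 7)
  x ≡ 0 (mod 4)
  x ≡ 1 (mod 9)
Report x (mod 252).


Moduli 7, 4, 9 are pairwise coprime; by CRT there is a unique solution modulo M = 7 · 4 · 9 = 252.
Solve pairwise, accumulating the modulus:
  Start with x ≡ 5 (mod 7).
  Combine with x ≡ 0 (mod 4): since gcd(7, 4) = 1, we get a unique residue mod 28.
    Write x = 5 + 7·t and substitute into x ≡ 0 (mod 4): 7·t ≡ 0 − 5 = -5 (mod 4).
    Reduce coefficients mod 4: 3·t ≡ 3 (mod 4).
    The inverse of 3 mod 4 is 3 (since 3·3 = 9 = 2·4 + 1), so t ≡ 3·3 = 9 ≡ 1 (mod 4).
    Then x = 5 + 7·1 = 12, valid modulo lcm(7, 4) = 28: x ≡ 12 (mod 28).
  Combine with x ≡ 1 (mod 9): since gcd(28, 9) = 1, we get a unique residue mod 252.
    Write x = 12 + 28·t and substitute into x ≡ 1 (mod 9): 28·t ≡ 1 − 12 = -11 (mod 9).
    Reduce coefficients mod 9: 1·t ≡ 7 (mod 9).
    So t ≡ 7 (mod 9).
    Then x = 12 + 28·7 = 208, valid modulo lcm(28, 9) = 252: x ≡ 208 (mod 252).
Verify: 208 mod 7 = 5 ✓, 208 mod 4 = 0 ✓, 208 mod 9 = 1 ✓.

x ≡ 208 (mod 252).


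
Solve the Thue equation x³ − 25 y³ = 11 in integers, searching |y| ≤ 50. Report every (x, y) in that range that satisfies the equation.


The equation is x³ - 25y³ = 11. For fixed y, x³ = 25·y³ + 11, so a solution requires the RHS to be a perfect cube.
Strategy: iterate y from -50 to 50, compute RHS = 25·y³ + 11, and check whether it is a (positive or negative) perfect cube.
Check small values of y:
  y = 0: RHS = 11 is not a perfect cube.
  y = 1: RHS = 36 is not a perfect cube.
  y = -1: RHS = -14 is not a perfect cube.
  y = 2: RHS = 211 is not a perfect cube.
  y = -2: RHS = -189 is not a perfect cube.
  y = 3: RHS = 686 is not a perfect cube.
  y = -3: RHS = -664 is not a perfect cube.
Continuing the search up to |y| = 50 finds no solutions either.
No (x, y) in the scanned range satisfies the equation.

No integer solutions with |y| ≤ 50.


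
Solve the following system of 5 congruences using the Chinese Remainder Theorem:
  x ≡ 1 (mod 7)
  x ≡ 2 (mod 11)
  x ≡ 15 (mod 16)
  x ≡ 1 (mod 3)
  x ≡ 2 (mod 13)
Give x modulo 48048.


Product of moduli M = 7 · 11 · 16 · 3 · 13 = 48048.
Merge one congruence at a time:
  Start: x ≡ 1 (mod 7).
  Combine with x ≡ 2 (mod 11); new modulus lcm = 77.
    Write x = 1 + 7·t and substitute into x ≡ 2 (mod 11): 7·t ≡ 2 − 1 = 1 (mod 11).
    The inverse of 7 mod 11 is 8 (since 7·8 = 56 = 5·11 + 1), so t ≡ 8·1 = 8 ≡ 8 (mod 11).
    Then x = 1 + 7·8 = 57, valid modulo lcm(7, 11) = 77: x ≡ 57 (mod 77).
  Combine with x ≡ 15 (mod 16); new modulus lcm = 1232.
    Write x = 57 + 77·t and substitute into x ≡ 15 (mod 16): 77·t ≡ 15 − 57 = -42 (mod 16).
    Reduce coefficients mod 16: 13·t ≡ 6 (mod 16).
    The inverse of 13 mod 16 is 5 (since 13·5 = 65 = 4·16 + 1), so t ≡ 5·6 = 30 ≡ 14 (mod 16).
    Then x = 57 + 77·14 = 1135, valid modulo lcm(77, 16) = 1232: x ≡ 1135 (mod 1232).
  Combine with x ≡ 1 (mod 3); new modulus lcm = 3696.
    Write x = 1135 + 1232·t and substitute into x ≡ 1 (mod 3): 1232·t ≡ 1 − 1135 = -1134 (mod 3).
    Reduce coefficients mod 3: 2·t ≡ 0 (mod 3).
    The inverse of 2 mod 3 is 2 (since 2·2 = 4 = 1·3 + 1), so t ≡ 2·0 = 0 ≡ 0 (mod 3).
    Then x = 1135 + 1232·0 = 1135, valid modulo lcm(1232, 3) = 3696: x ≡ 1135 (mod 3696).
  Combine with x ≡ 2 (mod 13); new modulus lcm = 48048.
    Write x = 1135 + 3696·t and substitute into x ≡ 2 (mod 13): 3696·t ≡ 2 − 1135 = -1133 (mod 13).
    Reduce coefficients mod 13: 4·t ≡ 11 (mod 13).
    The inverse of 4 mod 13 is 10 (since 4·10 = 40 = 3·13 + 1), so t ≡ 10·11 = 110 ≡ 6 (mod 13).
    Then x = 1135 + 3696·6 = 23311, valid modulo lcm(3696, 13) = 48048: x ≡ 23311 (mod 48048).
Verify against each original: 23311 mod 7 = 1, 23311 mod 11 = 2, 23311 mod 16 = 15, 23311 mod 3 = 1, 23311 mod 13 = 2.

x ≡ 23311 (mod 48048).
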